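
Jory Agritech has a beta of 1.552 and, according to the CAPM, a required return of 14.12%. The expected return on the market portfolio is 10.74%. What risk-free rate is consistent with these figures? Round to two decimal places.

E(R) = R_f + β(E(R_m) − R_f) = R_f(1 − β) + β·E(R_m)
14.12% = R_f × (1 − 1.552) + 1.552 × 10.74%
14.12% = R_f × -0.552 + 16.66848%
R_f = (14.12% − 16.66848%) / -0.552 = 4.62%

4.62%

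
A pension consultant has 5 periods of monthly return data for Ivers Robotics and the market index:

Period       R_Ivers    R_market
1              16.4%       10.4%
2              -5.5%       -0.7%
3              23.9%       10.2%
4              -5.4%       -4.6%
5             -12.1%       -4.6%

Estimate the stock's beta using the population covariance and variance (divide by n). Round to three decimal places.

1.989

Mean R_i = (16.4 − 5.5 + 23.9 − 5.4 − 12.1) / 5 = 3.4600%
Mean R_m = (10.4 − 0.7 + 10.2 − 4.6 − 4.6) / 5 = 2.1400%
Σ(R_i − R̄_i)(R_m − R̄_m) = 461.6680  ⇒  Cov = 461.6680 / 5 = 92.3336
Σ(R_m − R̄_m)² = 232.1120  ⇒  Var(R_m) = 232.1120 / 5 = 46.4224
β = Cov / Var(R_m) = 92.3336 / 46.4224 = 1.9890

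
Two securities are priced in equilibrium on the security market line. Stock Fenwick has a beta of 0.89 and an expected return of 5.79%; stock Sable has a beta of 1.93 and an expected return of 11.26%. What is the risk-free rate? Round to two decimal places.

Both satisfy E(R) = R_f + β·MRP, so the slope of the SML is
MRP = (11.26% − 5.79%) / (1.93 − 0.89) = 5.47% / 1.04 = 5.2596%
R_f = E(R_Fenwick) − β_Fenwick·MRP = 5.79% − 0.89 × 5.2596% = 1.1090%

1.11%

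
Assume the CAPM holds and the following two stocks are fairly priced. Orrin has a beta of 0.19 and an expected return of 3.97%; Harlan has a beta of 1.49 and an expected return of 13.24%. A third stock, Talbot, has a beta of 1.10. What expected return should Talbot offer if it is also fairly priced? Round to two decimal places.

10.46%

MRP (SML slope) = (13.24% − 3.97%) / (1.49 − 0.19) = 9.27% / 1.30 = 7.1308%
R_f (intercept) = 3.97% − 0.19 × 7.1308% = 2.6151%
E(R_Talbot) = R_f + β × MRP = 2.6151% + 1.10 × 7.1308% = 10.46%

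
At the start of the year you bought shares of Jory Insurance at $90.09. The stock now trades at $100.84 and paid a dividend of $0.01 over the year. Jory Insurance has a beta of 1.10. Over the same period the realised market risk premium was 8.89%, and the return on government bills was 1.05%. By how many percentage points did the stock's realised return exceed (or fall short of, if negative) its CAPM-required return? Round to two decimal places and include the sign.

+1.11%

Realised HPR = (P1 + D1 − P0) / P0 = (100.84 + 0.01 − 90.09) / 90.09 = 10.76 / 90.09 = 11.9436%
CAPM required = R_f + β·MRP = 1.05% + 1.10 × 8.89% = 10.8290%
α = realised − required = 11.9436% − 10.8290% = +1.11%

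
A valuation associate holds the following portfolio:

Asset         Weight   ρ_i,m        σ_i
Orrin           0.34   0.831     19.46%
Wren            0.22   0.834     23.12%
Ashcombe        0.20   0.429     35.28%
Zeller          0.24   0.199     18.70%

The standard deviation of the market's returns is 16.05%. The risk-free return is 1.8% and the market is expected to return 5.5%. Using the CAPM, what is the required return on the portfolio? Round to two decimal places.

β_Orrin = 0.831 × 19.46% / 16.05% = 1.0076
β_Wren = 0.834 × 23.12% / 16.05% = 1.2014
β_Ashcombe = 0.429 × 35.28% / 16.05% = 0.9430
β_Zeller = 0.199 × 18.70% / 16.05% = 0.2319
β_P = Σ w_i β_i = 0.34×1.0076 + 0.22×1.2014 + 0.20×0.9430 + 0.24×0.2319 = 0.8511
MRP = 5.5% − 1.8% = 3.70%
E(R_P) = R_f + β_P × MRP = 1.8% + 0.8511 × 3.7% = 4.95%

4.95%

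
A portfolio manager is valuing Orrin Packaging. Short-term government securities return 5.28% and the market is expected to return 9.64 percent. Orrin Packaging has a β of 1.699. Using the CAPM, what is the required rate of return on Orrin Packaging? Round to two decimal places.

12.69%

Market risk premium = E(R_m) − R_f = 9.64% − 5.28% = 4.36%
E(R) = R_f + β × MRP = 5.28% + 1.699 × 4.36% = 12.69%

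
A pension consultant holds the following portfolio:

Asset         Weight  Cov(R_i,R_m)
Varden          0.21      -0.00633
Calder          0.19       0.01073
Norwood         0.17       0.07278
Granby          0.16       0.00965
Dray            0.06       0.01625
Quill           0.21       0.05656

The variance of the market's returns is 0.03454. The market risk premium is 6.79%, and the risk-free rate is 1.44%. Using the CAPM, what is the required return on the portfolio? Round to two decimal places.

β_Varden = -0.00633 / 0.03454 = -0.1833
β_Calder = 0.01073 / 0.03454 = 0.3107
β_Norwood = 0.07278 / 0.03454 = 2.1071
β_Granby = 0.00965 / 0.03454 = 0.2794
β_Dray = 0.01625 / 0.03454 = 0.4705
β_Quill = 0.05656 / 0.03454 = 1.6375
β_P = Σ w_i β_i = 0.21×-0.1833 + 0.19×0.3107 + 0.17×2.1071 + 0.16×0.2794 + 0.06×0.4705 + 0.21×1.6375 = 0.7956
E(R_P) = R_f + β_P × MRP = 1.44% + 0.7956 × 6.79% = 6.84%

6.84%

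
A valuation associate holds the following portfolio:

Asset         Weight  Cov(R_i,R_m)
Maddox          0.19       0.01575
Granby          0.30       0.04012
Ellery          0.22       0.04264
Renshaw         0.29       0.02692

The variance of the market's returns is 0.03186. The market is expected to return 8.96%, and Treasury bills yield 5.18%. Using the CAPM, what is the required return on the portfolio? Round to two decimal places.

9.00%

β_Maddox = 0.01575 / 0.03186 = 0.4944
β_Granby = 0.04012 / 0.03186 = 1.2593
β_Ellery = 0.04264 / 0.03186 = 1.3384
β_Renshaw = 0.02692 / 0.03186 = 0.8449
β_P = Σ w_i β_i = 0.19×0.4944 + 0.30×1.2593 + 0.22×1.3384 + 0.29×0.8449 = 1.0112
MRP = 8.96% − 5.18% = 3.78%
E(R_P) = R_f + β_P × MRP = 5.18% + 1.0112 × 3.78% = 9.00%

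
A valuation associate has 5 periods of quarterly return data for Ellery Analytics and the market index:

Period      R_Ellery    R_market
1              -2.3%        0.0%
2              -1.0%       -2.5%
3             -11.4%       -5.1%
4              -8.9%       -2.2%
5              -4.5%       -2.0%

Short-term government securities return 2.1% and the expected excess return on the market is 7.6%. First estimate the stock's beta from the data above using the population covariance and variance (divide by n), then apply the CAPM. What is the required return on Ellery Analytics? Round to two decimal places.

15.24%

Mean R_i = (-2.3 − 1.0 − 11.4 − 8.9 − 4.5) / 5 = -5.6200%
Mean R_m = (0.0 − 2.5 − 5.1 − 2.2 − 2.0) / 5 = -2.3600%
Σ(R_i − R̄_i)(R_m − R̄_m) = 22.9040  ⇒  Cov = 22.9040 / 5 = 4.5808
Σ(R_m − R̄_m)² = 13.2520  ⇒  Var(R_m) = 13.2520 / 5 = 2.6504
β = Cov / Var(R_m) = 4.5808 / 2.6504 = 1.7283
E(R) = R_f + β × MRP = 2.1% + 1.7283 × 7.6% = 15.24%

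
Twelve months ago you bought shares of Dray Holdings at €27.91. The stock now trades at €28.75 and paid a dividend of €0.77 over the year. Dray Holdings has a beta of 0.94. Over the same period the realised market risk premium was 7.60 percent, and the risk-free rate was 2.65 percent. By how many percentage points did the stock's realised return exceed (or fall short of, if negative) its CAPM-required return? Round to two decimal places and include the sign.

-4.03%

Realised HPR = (P1 + D1 − P0) / P0 = (28.75 + 0.77 − 27.91) / 27.91 = 1.61 / 27.91 = 5.7685%
CAPM required = R_f + β·MRP = 2.65% + 0.94 × 7.60% = 9.7940%
α = realised − required = 5.7685% − 9.7940% = -4.03%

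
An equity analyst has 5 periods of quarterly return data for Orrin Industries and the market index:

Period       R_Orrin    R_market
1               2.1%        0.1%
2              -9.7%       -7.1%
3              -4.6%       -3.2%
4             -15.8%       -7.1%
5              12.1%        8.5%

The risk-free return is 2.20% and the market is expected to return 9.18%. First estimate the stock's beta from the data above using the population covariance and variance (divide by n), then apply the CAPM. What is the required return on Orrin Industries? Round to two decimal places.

Mean R_i = (2.1 − 9.7 − 4.6 − 15.8 + 12.1) / 5 = -3.1800%
Mean R_m = (0.1 − 7.1 − 3.2 − 7.1 + 8.5) / 5 = -1.7600%
Σ(R_i − R̄_i)(R_m − R̄_m) = 270.8460  ⇒  Cov = 270.8460 / 5 = 54.1692
Σ(R_m − R̄_m)² = 167.8320  ⇒  Var(R_m) = 167.8320 / 5 = 33.5664
β = Cov / Var(R_m) = 54.1692 / 33.5664 = 1.6138
MRP = 9.18% − 2.20% = 6.98%
E(R) = R_f + β × MRP = 2.20% + 1.6138 × 6.98% = 13.46%

13.46%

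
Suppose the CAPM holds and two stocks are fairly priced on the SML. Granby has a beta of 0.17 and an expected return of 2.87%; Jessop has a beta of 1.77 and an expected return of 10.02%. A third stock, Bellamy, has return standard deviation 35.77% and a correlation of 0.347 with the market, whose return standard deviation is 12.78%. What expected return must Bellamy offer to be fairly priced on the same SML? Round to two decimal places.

MRP = (10.02% − 2.87%) / (1.77 − 0.17) = 4.4688%
R_f = 2.87% − 0.17 × 4.4688% = 2.1103%
β_Bellamy = ρ·σ_i/σ_m = 0.347 × 35.77 / 12.78 = 0.9712
E(R_Bellamy) = R_f + β × MRP = 2.1103% + 0.9712 × 4.4688% = 6.45%

6.45%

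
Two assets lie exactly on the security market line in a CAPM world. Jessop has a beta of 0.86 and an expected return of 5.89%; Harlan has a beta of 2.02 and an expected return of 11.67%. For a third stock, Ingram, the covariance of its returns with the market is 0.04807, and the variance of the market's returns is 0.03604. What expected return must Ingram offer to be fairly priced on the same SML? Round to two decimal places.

8.25%

MRP = (11.67% − 5.89%) / (2.02 − 0.86) = 4.9828%
R_f = 5.89% − 0.86 × 4.9828% = 1.6048%
β_Ingram = Cov / Var(R_m) = 0.04807 / 0.03604 = 1.3338
E(R_Ingram) = R_f + β × MRP = 1.6048% + 1.3338 × 4.9828% = 8.25%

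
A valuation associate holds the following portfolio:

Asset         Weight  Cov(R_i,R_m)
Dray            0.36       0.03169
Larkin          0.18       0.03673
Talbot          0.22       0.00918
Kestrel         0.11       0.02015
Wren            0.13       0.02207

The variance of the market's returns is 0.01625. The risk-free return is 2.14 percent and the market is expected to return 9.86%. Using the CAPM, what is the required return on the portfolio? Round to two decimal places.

β_Dray = 0.03169 / 0.01625 = 1.9502
β_Larkin = 0.03673 / 0.01625 = 2.2603
β_Talbot = 0.00918 / 0.01625 = 0.5649
β_Kestrel = 0.02015 / 0.01625 = 1.2400
β_Wren = 0.02207 / 0.01625 = 1.3582
β_P = Σ w_i β_i = 0.36×1.9502 + 0.18×2.2603 + 0.22×0.5649 + 0.11×1.2400 + 0.13×1.3582 = 1.5462
MRP = 9.86% − 2.14% = 7.72%
E(R_P) = R_f + β_P × MRP = 2.14% + 1.5462 × 7.72% = 14.08%

14.08%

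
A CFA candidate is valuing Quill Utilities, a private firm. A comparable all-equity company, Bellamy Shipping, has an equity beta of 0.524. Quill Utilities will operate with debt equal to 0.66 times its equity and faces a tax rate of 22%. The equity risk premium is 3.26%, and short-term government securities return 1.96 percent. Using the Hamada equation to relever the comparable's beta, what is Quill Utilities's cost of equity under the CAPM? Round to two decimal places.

4.55%

β_L = β_U × [1 + (1 − t)(D/E)] = 0.524 × [1 + (1 − 0.22) × 0.66]
    = 0.524 × [1 + 0.78 × 0.66] = 0.524 × 1.5148 = 0.7938
E(R) = R_f + β_L × MRP = 1.96% + 0.7938 × 3.26% = 4.55%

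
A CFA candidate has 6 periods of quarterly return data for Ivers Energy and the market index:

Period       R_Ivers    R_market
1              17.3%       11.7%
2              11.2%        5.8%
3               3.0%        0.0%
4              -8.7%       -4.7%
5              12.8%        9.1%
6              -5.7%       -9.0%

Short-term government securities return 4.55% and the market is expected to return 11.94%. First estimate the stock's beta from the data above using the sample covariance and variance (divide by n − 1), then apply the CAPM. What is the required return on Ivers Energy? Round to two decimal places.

13.81%

Mean R_i = (17.3 + 11.2 + 3.0 − 8.7 + 12.8 − 5.7) / 6 = 4.9833%
Mean R_m = (11.7 + 5.8 + 0.0 − 4.7 + 9.1 − 9.0) / 6 = 2.1500%
Σ(R_i − R̄_i)(R_m − R̄_m) = 411.7550  ⇒  Cov = 411.7550 / 5 = 82.3510
Σ(R_m − R̄_m)² = 328.6950  ⇒  Var(R_m) = 328.6950 / 5 = 65.7390
β = Cov / Var(R_m) = 82.3510 / 65.7390 = 1.2527
MRP = 11.94% − 4.55% = 7.39%
E(R) = R_f + β × MRP = 4.55% + 1.2527 × 7.39% = 13.81%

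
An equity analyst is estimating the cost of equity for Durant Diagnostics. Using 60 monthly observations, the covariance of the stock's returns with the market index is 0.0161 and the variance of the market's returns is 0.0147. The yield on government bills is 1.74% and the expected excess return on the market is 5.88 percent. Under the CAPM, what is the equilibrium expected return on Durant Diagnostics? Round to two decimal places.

β = Cov(R_i, R_m) / Var(R_m) = 0.0161 / 0.0147 = 1.0952
E(R) = R_f + β × MRP = 1.74% + 1.0952 × 5.88% = 8.18%

8.18%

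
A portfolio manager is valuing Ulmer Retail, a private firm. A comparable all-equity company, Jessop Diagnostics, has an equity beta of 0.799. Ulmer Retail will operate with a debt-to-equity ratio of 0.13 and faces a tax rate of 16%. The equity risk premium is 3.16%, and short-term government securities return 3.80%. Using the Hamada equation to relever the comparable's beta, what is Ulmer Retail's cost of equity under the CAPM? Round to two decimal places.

β_L = β_U × [1 + (1 − t)(D/E)] = 0.799 × [1 + (1 − 0.16) × 0.13]
    = 0.799 × [1 + 0.84 × 0.13] = 0.799 × 1.1092 = 0.8863
E(R) = R_f + β_L × MRP = 3.80% + 0.8863 × 3.16% = 6.60%

6.60%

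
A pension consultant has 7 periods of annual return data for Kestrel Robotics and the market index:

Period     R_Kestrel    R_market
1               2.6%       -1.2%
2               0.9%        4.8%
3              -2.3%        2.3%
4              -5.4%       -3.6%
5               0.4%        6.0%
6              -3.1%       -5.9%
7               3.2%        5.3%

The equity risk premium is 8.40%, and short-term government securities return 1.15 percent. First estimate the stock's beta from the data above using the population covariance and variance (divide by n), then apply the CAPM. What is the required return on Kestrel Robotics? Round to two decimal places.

4.75%

Mean R_i = (2.6 + 0.9 − 2.3 − 5.4 + 0.4 − 3.1 + 3.2) / 7 = -0.5286%
Mean R_m = (-1.2 + 4.8 + 2.3 − 3.6 + 6.0 − 5.9 + 5.3) / 7 = 1.1000%
Σ(R_i − R̄_i)(R_m − R̄_m) = 57.0700  ⇒  Cov = 57.0700 / 7 = 8.1529
Σ(R_m − R̄_m)² = 133.1600  ⇒  Var(R_m) = 133.1600 / 7 = 19.0229
β = Cov / Var(R_m) = 8.1529 / 19.0229 = 0.4286
E(R) = R_f + β × MRP = 1.15% + 0.4286 × 8.40% = 4.75%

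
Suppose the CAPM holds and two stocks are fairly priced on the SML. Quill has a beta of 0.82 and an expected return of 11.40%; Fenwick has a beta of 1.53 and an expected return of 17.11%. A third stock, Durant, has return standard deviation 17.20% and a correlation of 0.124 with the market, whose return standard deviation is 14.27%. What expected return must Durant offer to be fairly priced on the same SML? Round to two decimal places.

MRP = (17.11% − 11.40%) / (1.53 − 0.82) = 8.0423%
R_f = 11.40% − 0.82 × 8.0423% = 4.8053%
β_Durant = ρ·σ_i/σ_m = 0.124 × 17.20 / 14.27 = 0.1495
E(R_Durant) = R_f + β × MRP = 4.8053% + 0.1495 × 8.0423% = 6.01%

6.01%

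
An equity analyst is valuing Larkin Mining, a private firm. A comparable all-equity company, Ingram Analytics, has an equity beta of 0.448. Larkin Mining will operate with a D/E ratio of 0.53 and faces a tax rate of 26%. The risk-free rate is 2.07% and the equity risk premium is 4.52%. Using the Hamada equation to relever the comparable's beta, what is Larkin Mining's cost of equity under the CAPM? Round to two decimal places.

4.89%

β_L = β_U × [1 + (1 − t)(D/E)] = 0.448 × [1 + (1 − 0.26) × 0.53]
    = 0.448 × [1 + 0.74 × 0.53] = 0.448 × 1.3922 = 0.6237
E(R) = R_f + β_L × MRP = 2.07% + 0.6237 × 4.52% = 4.89%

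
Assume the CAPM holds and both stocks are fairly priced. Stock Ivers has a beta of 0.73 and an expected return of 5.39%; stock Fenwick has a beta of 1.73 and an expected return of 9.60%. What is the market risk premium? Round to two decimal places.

Both satisfy E(R) = R_f + β·MRP, so the slope of the SML is
MRP = (9.60% − 5.39%) / (1.73 − 0.73) = 4.21% / 1.00 = 4.2100%

4.21%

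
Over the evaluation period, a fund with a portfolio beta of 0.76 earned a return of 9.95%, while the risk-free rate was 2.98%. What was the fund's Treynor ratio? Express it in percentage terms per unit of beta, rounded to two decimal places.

Treynor = (R_P − R_f) / β_P = (9.95% − 2.98%) / 0.7600 = 6.97% / 0.7600 = 9.17%

9.17%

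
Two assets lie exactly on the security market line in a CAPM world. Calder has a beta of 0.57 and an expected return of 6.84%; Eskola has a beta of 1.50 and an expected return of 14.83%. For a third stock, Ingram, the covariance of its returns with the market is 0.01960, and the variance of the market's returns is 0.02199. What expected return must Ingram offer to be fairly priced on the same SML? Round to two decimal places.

MRP = (14.83% − 6.84%) / (1.50 − 0.57) = 8.5914%
R_f = 6.84% − 0.57 × 8.5914% = 1.9429%
β_Ingram = Cov / Var(R_m) = 0.01960 / 0.02199 = 0.8913
E(R_Ingram) = R_f + β × MRP = 1.9429% + 0.8913 × 8.5914% = 9.60%

9.60%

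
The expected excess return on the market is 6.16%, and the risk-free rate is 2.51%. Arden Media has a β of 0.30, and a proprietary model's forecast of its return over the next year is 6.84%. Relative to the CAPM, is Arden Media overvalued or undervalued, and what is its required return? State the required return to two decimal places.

Required return = R_f + β·MRP = 2.51% + 0.30 × 6.16% = 4.36%
Forecast 6.84% > required 4.36% → the stock plots above the SML → undervalued.

Undervalued; required return 4.36%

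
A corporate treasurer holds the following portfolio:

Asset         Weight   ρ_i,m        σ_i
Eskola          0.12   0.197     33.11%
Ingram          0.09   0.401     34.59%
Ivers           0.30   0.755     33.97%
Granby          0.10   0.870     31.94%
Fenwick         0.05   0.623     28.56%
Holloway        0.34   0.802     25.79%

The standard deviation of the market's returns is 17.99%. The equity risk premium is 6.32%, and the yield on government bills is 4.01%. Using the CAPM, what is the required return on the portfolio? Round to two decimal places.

β_Eskola = 0.197 × 33.11% / 17.99% = 0.3626
β_Ingram = 0.401 × 34.59% / 17.99% = 0.7710
β_Ivers = 0.755 × 33.97% / 17.99% = 1.4256
β_Granby = 0.870 × 31.94% / 17.99% = 1.5446
β_Fenwick = 0.623 × 28.56% / 17.99% = 0.9890
β_Holloway = 0.802 × 25.79% / 17.99% = 1.1497
β_P = Σ w_i β_i = 0.12×0.3626 + 0.09×0.7710 + 0.30×1.4256 + 0.10×1.5446 + 0.05×0.9890 + 0.34×1.1497 = 1.1354
E(R_P) = R_f + β_P × MRP = 4.01% + 1.1354 × 6.32% = 11.19%

11.19%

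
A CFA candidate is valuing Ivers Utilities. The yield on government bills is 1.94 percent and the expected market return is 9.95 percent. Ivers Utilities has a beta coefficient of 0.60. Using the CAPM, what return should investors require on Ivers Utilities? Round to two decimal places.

Market risk premium = E(R_m) − R_f = 9.95% − 1.94% = 8.01%
E(R) = R_f + β × MRP = 1.94% + 0.60 × 8.01% = 6.75%

6.75%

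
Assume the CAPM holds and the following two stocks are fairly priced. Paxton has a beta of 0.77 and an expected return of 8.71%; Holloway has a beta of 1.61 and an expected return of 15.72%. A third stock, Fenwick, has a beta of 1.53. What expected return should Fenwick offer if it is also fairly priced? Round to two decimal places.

MRP (SML slope) = (15.72% − 8.71%) / (1.61 − 0.77) = 7.01% / 0.84 = 8.3452%
R_f (intercept) = 8.71% − 0.77 × 8.3452% = 2.2842%
E(R_Fenwick) = R_f + β × MRP = 2.2842% + 1.53 × 8.3452% = 15.05%

15.05%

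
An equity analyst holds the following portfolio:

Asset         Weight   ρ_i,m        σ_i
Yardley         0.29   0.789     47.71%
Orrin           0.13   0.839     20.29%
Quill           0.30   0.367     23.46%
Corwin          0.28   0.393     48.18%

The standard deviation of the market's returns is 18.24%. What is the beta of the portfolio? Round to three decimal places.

1.152

β_Yardley = 0.789 × 47.71% / 18.24% = 2.0638
β_Orrin = 0.839 × 20.29% / 18.24% = 0.9333
β_Quill = 0.367 × 23.46% / 18.24% = 0.4720
β_Corwin = 0.393 × 48.18% / 18.24% = 1.0381
β_P = Σ w_i β_i = 0.29×2.0638 + 0.13×0.9333 + 0.30×0.4720 + 0.28×1.0381 = 1.1521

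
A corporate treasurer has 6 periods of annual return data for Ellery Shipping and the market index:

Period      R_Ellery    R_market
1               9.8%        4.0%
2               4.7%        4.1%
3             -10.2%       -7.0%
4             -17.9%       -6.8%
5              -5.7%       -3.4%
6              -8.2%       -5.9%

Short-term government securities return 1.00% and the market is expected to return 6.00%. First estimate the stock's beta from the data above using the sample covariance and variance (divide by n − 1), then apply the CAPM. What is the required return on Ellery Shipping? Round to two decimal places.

Mean R_i = (9.8 + 4.7 − 10.2 − 17.9 − 5.7 − 8.2) / 6 = -4.5833%
Mean R_m = (4.0 + 4.1 − 7.0 − 6.8 − 3.4 − 5.9) / 6 = -2.5000%
Σ(R_i − R̄_i)(R_m − R̄_m) = 250.6000  ⇒  Cov = 250.6000 / 5 = 50.1200
Σ(R_m − R̄_m)² = 136.9200  ⇒  Var(R_m) = 136.9200 / 5 = 27.3840
β = Cov / Var(R_m) = 50.1200 / 27.3840 = 1.8303
MRP = 6.00% − 1.00% = 5.00%
E(R) = R_f + β × MRP = 1.00% + 1.8303 × 5.00% = 10.15%

10.15%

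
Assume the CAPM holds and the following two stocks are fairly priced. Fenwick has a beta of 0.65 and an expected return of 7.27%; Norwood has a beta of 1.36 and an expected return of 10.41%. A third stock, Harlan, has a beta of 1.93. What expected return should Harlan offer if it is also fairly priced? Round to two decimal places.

MRP (SML slope) = (10.41% − 7.27%) / (1.36 − 0.65) = 3.14% / 0.71 = 4.4225%
R_f (intercept) = 7.27% − 0.65 × 4.4225% = 4.3954%
E(R_Harlan) = R_f + β × MRP = 4.3954% + 1.93 × 4.4225% = 12.93%

12.93%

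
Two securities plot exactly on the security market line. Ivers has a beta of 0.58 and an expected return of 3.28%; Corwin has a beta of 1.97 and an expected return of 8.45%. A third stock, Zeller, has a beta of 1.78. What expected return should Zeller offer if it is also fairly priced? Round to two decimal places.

7.74%

MRP (SML slope) = (8.45% − 3.28%) / (1.97 − 0.58) = 5.17% / 1.39 = 3.7194%
R_f (intercept) = 3.28% − 0.58 × 3.7194% = 1.1227%
E(R_Zeller) = R_f + β × MRP = 1.1227% + 1.78 × 3.7194% = 7.74%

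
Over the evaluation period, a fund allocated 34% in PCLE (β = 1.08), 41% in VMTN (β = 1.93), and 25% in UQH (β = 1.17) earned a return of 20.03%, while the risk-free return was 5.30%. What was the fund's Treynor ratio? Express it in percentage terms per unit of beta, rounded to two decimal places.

10.15%

β_P = 0.34×1.08 + 0.41×1.93 + 0.25×1.17 = 1.4510
Treynor = (R_P − R_f) / β_P = (20.03% − 5.30%) / 1.4510 = 14.73% / 1.4510 = 10.15%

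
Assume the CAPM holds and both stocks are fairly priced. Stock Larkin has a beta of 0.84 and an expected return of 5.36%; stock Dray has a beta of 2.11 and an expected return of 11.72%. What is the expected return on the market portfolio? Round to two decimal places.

6.16%

Both satisfy E(R) = R_f + β·MRP, so the slope of the SML is
MRP = (11.72% − 5.36%) / (2.11 − 0.84) = 6.36% / 1.27 = 5.0079%
R_f = E(R_Larkin) − β_Larkin·MRP = 5.36% − 0.84 × 5.0079% = 1.1534%
E(R_m) = R_f + MRP = 1.1534% + 5.0079% = 6.16%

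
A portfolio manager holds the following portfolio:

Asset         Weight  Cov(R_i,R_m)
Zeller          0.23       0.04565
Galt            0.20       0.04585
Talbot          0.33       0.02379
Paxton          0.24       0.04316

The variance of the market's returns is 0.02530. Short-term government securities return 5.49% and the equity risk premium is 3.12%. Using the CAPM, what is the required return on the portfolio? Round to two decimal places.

β_Zeller = 0.04565 / 0.02530 = 1.8043
β_Galt = 0.04585 / 0.02530 = 1.8123
β_Talbot = 0.02379 / 0.02530 = 0.9403
β_Paxton = 0.04316 / 0.02530 = 1.7059
β_P = Σ w_i β_i = 0.23×1.8043 + 0.20×1.8123 + 0.33×0.9403 + 0.24×1.7059 = 1.4972
E(R_P) = R_f + β_P × MRP = 5.49% + 1.4972 × 3.12% = 10.16%

10.16%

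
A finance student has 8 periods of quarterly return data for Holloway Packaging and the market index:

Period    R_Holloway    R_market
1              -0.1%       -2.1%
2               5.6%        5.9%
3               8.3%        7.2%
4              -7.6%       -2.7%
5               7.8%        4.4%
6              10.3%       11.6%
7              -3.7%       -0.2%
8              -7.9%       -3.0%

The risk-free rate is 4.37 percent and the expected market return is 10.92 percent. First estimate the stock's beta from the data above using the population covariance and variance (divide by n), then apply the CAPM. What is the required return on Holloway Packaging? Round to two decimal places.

Mean R_i = (-0.1 + 5.6 + 8.3 − 7.6 + 7.8 + 10.3 − 3.7 − 7.9) / 8 = 1.5875%
Mean R_m = (-2.1 + 5.9 + 7.2 − 2.7 + 4.4 + 11.6 − 0.2 − 3.0) / 8 = 2.6375%
Σ(R_i − R̄_i)(R_m − R̄_m) = 258.2738  ⇒  Cov = 258.2738 / 8 = 32.2842
Σ(R_m − R̄_m)² = 205.6588  ⇒  Var(R_m) = 205.6588 / 8 = 25.7074
β = Cov / Var(R_m) = 32.2842 / 25.7074 = 1.2558
MRP = 10.92% − 4.37% = 6.55%
E(R) = R_f + β × MRP = 4.37% + 1.2558 × 6.55% = 12.60%

12.60%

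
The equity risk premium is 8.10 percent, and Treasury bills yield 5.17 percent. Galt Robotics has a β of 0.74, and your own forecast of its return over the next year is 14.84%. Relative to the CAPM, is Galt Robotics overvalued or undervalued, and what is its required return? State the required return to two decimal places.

Required return = R_f + β·MRP = 5.17% + 0.74 × 8.10% = 11.16%
Forecast 14.84% > required 11.16% → the stock plots above the SML → undervalued.

Undervalued; required return 11.16%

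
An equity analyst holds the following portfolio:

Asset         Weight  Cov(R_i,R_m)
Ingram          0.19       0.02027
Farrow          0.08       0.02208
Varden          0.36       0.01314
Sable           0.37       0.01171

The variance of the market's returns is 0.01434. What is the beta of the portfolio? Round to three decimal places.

1.024

β_Ingram = 0.02027 / 0.01434 = 1.4135
β_Farrow = 0.02208 / 0.01434 = 1.5397
β_Varden = 0.01314 / 0.01434 = 0.9163
β_Sable = 0.01171 / 0.01434 = 0.8166
β_P = Σ w_i β_i = 0.19×1.4135 + 0.08×1.5397 + 0.36×0.9163 + 0.37×0.8166 = 1.0238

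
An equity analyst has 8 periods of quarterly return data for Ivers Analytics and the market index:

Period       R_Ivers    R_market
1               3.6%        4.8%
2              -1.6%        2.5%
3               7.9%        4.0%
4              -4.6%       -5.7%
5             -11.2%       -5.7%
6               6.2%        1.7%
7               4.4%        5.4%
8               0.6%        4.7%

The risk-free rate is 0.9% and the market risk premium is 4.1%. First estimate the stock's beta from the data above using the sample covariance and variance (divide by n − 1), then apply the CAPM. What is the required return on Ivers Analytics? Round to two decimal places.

Mean R_i = (3.6 − 1.6 + 7.9 − 4.6 − 11.2 + 6.2 + 4.4 + 0.6) / 8 = 0.6625%
Mean R_m = (4.8 + 2.5 + 4.0 − 5.7 − 5.7 + 1.7 + 5.4 + 4.7) / 8 = 1.4625%
Σ(R_i − R̄_i)(R_m − R̄_m) = 164.3088  ⇒  Cov = 164.3088 / 7 = 23.4727
Σ(R_m − R̄_m)² = 147.2988  ⇒  Var(R_m) = 147.2988 / 7 = 21.0427
β = Cov / Var(R_m) = 23.4727 / 21.0427 = 1.1155
E(R) = R_f + β × MRP = 0.9% + 1.1155 × 4.1% = 5.47%

5.47%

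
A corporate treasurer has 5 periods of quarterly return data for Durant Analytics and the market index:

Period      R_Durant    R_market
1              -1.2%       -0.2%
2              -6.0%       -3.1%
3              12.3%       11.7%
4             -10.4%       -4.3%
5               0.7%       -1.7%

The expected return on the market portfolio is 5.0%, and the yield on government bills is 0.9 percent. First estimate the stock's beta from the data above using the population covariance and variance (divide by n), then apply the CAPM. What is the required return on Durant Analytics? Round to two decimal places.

Mean R_i = (-1.2 − 6.0 + 12.3 − 10.4 + 0.7) / 5 = -0.9200%
Mean R_m = (-0.2 − 3.1 + 11.7 − 4.3 − 1.7) / 5 = 0.4800%
Σ(R_i − R̄_i)(R_m − R̄_m) = 208.4880  ⇒  Cov = 208.4880 / 5 = 41.6976
Σ(R_m − R̄_m)² = 166.7680  ⇒  Var(R_m) = 166.7680 / 5 = 33.3536
β = Cov / Var(R_m) = 41.6976 / 33.3536 = 1.2502
MRP = 5.0% − 0.9% = 4.10%
E(R) = R_f + β × MRP = 0.9% + 1.2502 × 4.1% = 6.03%

6.03%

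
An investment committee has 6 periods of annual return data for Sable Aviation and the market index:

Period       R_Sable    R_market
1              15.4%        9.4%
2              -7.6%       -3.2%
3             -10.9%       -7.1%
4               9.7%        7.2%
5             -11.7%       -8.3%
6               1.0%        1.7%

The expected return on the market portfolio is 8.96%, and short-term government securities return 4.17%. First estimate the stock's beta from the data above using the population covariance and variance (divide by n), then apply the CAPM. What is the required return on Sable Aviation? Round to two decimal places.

Mean R_i = (15.4 − 7.6 − 10.9 + 9.7 − 11.7 + 1.0) / 6 = -0.6833%
Mean R_m = (9.4 − 3.2 − 7.1 + 7.2 − 8.3 + 1.7) / 6 = -0.0500%
Σ(R_i − R̄_i)(R_m − R̄_m) = 414.9150  ⇒  Cov = 414.9150 / 6 = 69.1525
Σ(R_m − R̄_m)² = 272.6150  ⇒  Var(R_m) = 272.6150 / 6 = 45.4358
β = Cov / Var(R_m) = 69.1525 / 45.4358 = 1.5220
MRP = 8.96% − 4.17% = 4.79%
E(R) = R_f + β × MRP = 4.17% + 1.5220 × 4.79% = 11.46%

11.46%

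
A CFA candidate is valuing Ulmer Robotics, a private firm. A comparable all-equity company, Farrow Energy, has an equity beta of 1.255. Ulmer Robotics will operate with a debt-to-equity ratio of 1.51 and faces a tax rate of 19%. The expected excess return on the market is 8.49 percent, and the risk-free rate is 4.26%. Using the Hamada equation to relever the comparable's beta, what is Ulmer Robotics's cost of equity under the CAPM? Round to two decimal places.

27.95%

β_L = β_U × [1 + (1 − t)(D/E)] = 1.255 × [1 + (1 − 0.19) × 1.51]
    = 1.255 × [1 + 0.81 × 1.51] = 1.255 × 2.2231 = 2.7900
E(R) = R_f + β_L × MRP = 4.26% + 2.7900 × 8.49% = 27.95%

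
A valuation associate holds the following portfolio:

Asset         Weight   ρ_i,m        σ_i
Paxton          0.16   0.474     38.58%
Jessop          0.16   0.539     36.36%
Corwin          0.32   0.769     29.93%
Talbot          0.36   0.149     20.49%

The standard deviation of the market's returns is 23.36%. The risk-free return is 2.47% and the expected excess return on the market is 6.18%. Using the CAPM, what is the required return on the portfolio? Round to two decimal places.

β_Paxton = 0.474 × 38.58% / 23.36% = 0.7828
β_Jessop = 0.539 × 36.36% / 23.36% = 0.8390
β_Corwin = 0.769 × 29.93% / 23.36% = 0.9853
β_Talbot = 0.149 × 20.49% / 23.36% = 0.1307
β_P = Σ w_i β_i = 0.16×0.7828 + 0.16×0.8390 + 0.32×0.9853 + 0.36×0.1307 = 0.6218
E(R_P) = R_f + β_P × MRP = 2.47% + 0.6218 × 6.18% = 6.31%

6.31%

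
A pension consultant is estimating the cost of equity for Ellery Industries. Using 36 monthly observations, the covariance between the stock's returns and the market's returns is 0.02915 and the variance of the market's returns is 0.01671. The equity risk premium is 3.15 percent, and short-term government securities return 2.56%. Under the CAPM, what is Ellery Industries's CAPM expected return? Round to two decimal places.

β = Cov(R_i, R_m) / Var(R_m) = 0.02915 / 0.01671 = 1.7445
E(R) = R_f + β × MRP = 2.56% + 1.7445 × 3.15% = 8.06%

8.06%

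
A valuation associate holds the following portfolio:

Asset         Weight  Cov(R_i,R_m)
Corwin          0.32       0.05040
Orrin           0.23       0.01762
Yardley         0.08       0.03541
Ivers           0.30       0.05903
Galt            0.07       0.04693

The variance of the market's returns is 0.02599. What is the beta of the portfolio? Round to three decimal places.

1.693

β_Corwin = 0.05040 / 0.02599 = 1.9392
β_Orrin = 0.01762 / 0.02599 = 0.6780
β_Yardley = 0.03541 / 0.02599 = 1.3624
β_Ivers = 0.05903 / 0.02599 = 2.2713
β_Galt = 0.04693 / 0.02599 = 1.8057
β_P = Σ w_i β_i = 0.32×1.9392 + 0.23×0.6780 + 0.08×1.3624 + 0.30×2.2713 + 0.07×1.8057 = 1.6933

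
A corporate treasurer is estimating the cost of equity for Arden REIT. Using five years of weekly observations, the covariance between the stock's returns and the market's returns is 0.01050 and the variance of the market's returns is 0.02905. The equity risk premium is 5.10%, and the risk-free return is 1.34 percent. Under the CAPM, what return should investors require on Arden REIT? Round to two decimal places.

β = Cov(R_i, R_m) / Var(R_m) = 0.01050 / 0.02905 = 0.3614
E(R) = R_f + β × MRP = 1.34% + 0.3614 × 5.10% = 3.18%

3.18%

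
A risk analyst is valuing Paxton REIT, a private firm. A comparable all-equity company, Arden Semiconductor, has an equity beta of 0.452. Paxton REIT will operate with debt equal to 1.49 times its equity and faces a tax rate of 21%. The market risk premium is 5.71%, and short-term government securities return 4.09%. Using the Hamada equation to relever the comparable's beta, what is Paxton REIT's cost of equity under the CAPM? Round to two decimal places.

β_L = β_U × [1 + (1 − t)(D/E)] = 0.452 × [1 + (1 − 0.21) × 1.49]
    = 0.452 × [1 + 0.79 × 1.49] = 0.452 × 2.1771 = 0.9840
E(R) = R_f + β_L × MRP = 4.09% + 0.9840 × 5.71% = 9.71%

9.71%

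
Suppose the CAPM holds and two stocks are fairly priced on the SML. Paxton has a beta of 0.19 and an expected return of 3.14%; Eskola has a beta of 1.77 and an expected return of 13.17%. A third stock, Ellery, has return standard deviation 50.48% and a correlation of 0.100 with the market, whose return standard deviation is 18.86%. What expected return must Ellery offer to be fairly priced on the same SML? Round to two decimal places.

3.63%

MRP = (13.17% − 3.14%) / (1.77 − 0.19) = 6.3481%
R_f = 3.14% − 0.19 × 6.3481% = 1.9339%
β_Ellery = ρ·σ_i/σ_m = 0.100 × 50.48 / 18.86 = 0.2677
E(R_Ellery) = R_f + β × MRP = 1.9339% + 0.2677 × 6.3481% = 3.63%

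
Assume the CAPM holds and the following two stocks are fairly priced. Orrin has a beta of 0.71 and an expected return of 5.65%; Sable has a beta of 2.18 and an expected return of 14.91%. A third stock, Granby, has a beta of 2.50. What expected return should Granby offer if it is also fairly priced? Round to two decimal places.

16.93%

MRP (SML slope) = (14.91% − 5.65%) / (2.18 − 0.71) = 9.26% / 1.47 = 6.2993%
R_f (intercept) = 5.65% − 0.71 × 6.2993% = 1.1775%
E(R_Granby) = R_f + β × MRP = 1.1775% + 2.50 × 6.2993% = 16.93%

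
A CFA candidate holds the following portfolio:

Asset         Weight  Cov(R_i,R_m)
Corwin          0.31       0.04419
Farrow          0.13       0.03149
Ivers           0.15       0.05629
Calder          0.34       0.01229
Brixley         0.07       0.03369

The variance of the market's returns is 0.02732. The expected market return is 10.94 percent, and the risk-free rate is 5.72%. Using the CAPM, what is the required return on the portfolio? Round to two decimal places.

β_Corwin = 0.04419 / 0.02732 = 1.6175
β_Farrow = 0.03149 / 0.02732 = 1.1526
β_Ivers = 0.05629 / 0.02732 = 2.0604
β_Calder = 0.01229 / 0.02732 = 0.4499
β_Brixley = 0.03369 / 0.02732 = 1.2332
β_P = Σ w_i β_i = 0.31×1.6175 + 0.13×1.1526 + 0.15×2.0604 + 0.34×0.4499 + 0.07×1.2332 = 1.1996
MRP = 10.94% − 5.72% = 5.22%
E(R_P) = R_f + β_P × MRP = 5.72% + 1.1996 × 5.22% = 11.98%

11.98%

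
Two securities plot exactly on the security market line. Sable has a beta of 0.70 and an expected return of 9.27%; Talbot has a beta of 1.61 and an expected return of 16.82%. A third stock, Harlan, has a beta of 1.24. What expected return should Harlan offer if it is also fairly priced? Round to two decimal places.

MRP (SML slope) = (16.82% − 9.27%) / (1.61 − 0.70) = 7.55% / 0.91 = 8.2967%
R_f (intercept) = 9.27% − 0.70 × 8.2967% = 3.4623%
E(R_Harlan) = R_f + β × MRP = 3.4623% + 1.24 × 8.2967% = 13.75%

13.75%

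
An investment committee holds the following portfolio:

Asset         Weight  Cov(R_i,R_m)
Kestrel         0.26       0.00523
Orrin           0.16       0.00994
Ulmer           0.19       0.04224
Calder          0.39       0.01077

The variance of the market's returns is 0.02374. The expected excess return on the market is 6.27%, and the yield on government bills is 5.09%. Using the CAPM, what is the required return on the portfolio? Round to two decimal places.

β_Kestrel = 0.00523 / 0.02374 = 0.2203
β_Orrin = 0.00994 / 0.02374 = 0.4187
β_Ulmer = 0.04224 / 0.02374 = 1.7793
β_Calder = 0.01077 / 0.02374 = 0.4537
β_P = Σ w_i β_i = 0.26×0.2203 + 0.16×0.4187 + 0.19×1.7793 + 0.39×0.4537 = 0.6393
E(R_P) = R_f + β_P × MRP = 5.09% + 0.6393 × 6.27% = 9.10%

9.10%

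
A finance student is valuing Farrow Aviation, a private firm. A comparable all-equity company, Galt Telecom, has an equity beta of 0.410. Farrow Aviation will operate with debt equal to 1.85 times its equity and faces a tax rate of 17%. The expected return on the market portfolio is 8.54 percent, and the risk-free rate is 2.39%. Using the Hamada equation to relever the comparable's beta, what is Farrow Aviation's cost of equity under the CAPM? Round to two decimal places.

β_L = β_U × [1 + (1 − t)(D/E)] = 0.410 × [1 + (1 − 0.17) × 1.85]
    = 0.410 × [1 + 0.83 × 1.85] = 0.410 × 2.5355 = 1.0396
MRP = 8.54% − 2.39% = 6.15%
E(R) = R_f + β_L × MRP = 2.39% + 1.0396 × 6.15% = 8.78%

8.78%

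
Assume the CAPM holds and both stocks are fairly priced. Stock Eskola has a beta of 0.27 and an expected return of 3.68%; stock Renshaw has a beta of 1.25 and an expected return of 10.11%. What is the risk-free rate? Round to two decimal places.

Both satisfy E(R) = R_f + β·MRP, so the slope of the SML is
MRP = (10.11% − 3.68%) / (1.25 − 0.27) = 6.43% / 0.98 = 6.5612%
R_f = E(R_Eskola) − β_Eskola·MRP = 3.68% − 0.27 × 6.5612% = 1.9085%

1.91%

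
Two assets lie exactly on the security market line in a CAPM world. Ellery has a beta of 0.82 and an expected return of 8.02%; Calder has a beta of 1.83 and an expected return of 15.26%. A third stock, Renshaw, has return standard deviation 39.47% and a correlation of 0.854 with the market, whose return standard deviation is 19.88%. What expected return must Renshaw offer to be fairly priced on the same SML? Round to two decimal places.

14.30%

MRP = (15.26% − 8.02%) / (1.83 − 0.82) = 7.1683%
R_f = 8.02% − 0.82 × 7.1683% = 2.1420%
β_Renshaw = ρ·σ_i/σ_m = 0.854 × 39.47 / 19.88 = 1.6955
E(R_Renshaw) = R_f + β × MRP = 2.1420% + 1.6955 × 7.1683% = 14.30%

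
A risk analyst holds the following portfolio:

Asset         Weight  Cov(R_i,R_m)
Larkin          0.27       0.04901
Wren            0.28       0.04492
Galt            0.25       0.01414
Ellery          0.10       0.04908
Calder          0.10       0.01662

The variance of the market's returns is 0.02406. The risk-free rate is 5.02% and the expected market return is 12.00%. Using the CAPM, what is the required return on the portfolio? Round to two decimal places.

15.44%

β_Larkin = 0.04901 / 0.02406 = 2.0370
β_Wren = 0.04492 / 0.02406 = 1.8670
β_Galt = 0.01414 / 0.02406 = 0.5877
β_Ellery = 0.04908 / 0.02406 = 2.0399
β_Calder = 0.01662 / 0.02406 = 0.6908
β_P = Σ w_i β_i = 0.27×2.0370 + 0.28×1.8670 + 0.25×0.5877 + 0.10×2.0399 + 0.10×0.6908 = 1.4927
MRP = 12.00% − 5.02% = 6.98%
E(R_P) = R_f + β_P × MRP = 5.02% + 1.4927 × 6.98% = 15.44%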